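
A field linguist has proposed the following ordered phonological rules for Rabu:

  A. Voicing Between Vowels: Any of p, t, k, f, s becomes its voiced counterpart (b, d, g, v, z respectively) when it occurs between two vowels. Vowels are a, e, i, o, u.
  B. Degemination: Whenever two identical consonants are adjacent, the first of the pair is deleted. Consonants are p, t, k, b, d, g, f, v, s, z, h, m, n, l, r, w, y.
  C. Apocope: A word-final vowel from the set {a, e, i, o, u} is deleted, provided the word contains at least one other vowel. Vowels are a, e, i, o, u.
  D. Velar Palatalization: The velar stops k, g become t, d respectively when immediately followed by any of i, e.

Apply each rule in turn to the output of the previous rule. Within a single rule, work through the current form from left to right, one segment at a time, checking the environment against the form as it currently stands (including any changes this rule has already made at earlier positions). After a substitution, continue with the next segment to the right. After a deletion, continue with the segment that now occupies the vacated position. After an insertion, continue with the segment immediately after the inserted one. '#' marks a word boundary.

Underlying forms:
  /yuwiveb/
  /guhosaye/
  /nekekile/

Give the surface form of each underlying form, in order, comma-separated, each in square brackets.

/yuwiveb/:
  A Voicing Between Vowels: no change — [yuwiveb]
  B Degemination: no change — [yuwiveb]
  C Apocope: no change — [yuwiveb]
  D Velar Palatalization: no change — [yuwiveb]
/guhosaye/:
  A Voicing Between Vowels: [guhosaye] → [guhozaye]
  B Degemination: no change — [guhozaye]
  C Apocope: [guhozaye] → [guhozay]
  D Velar Palatalization: no change — [guhozay]
/nekekile/:
  A Voicing Between Vowels: [nekekile] → [negegile]
  B Degemination: no change — [negegile]
  C Apocope: [negegile] → [negegil]
  D Velar Palatalization: [negegil] → [nededil]

[yuwiveb], [guhozay], [nededil]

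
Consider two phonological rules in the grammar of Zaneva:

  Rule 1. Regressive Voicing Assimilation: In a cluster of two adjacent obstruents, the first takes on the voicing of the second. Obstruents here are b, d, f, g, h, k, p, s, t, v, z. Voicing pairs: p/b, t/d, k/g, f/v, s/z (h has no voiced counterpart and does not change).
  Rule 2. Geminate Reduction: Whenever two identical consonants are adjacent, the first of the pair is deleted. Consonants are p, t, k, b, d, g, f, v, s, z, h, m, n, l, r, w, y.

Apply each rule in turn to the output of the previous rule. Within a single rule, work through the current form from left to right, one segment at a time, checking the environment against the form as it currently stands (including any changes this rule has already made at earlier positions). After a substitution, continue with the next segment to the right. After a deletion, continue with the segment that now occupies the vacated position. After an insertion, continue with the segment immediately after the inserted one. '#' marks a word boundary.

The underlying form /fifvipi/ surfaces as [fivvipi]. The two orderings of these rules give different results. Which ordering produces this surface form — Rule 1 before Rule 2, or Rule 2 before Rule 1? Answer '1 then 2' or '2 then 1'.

2 then 1

Order 1 then 2:
  1 Regressive Voicing Assimilation: [fifvipi] → [fivvipi]
  2 Geminate Reduction: [fivvipi] → [fivipi]
  result: [fivipi]
Order 2 then 1:
  2 Geminate Reduction: no change — [fifvipi]
  1 Regressive Voicing Assimilation: [fifvipi] → [fivvipi]
  result: [fivvipi]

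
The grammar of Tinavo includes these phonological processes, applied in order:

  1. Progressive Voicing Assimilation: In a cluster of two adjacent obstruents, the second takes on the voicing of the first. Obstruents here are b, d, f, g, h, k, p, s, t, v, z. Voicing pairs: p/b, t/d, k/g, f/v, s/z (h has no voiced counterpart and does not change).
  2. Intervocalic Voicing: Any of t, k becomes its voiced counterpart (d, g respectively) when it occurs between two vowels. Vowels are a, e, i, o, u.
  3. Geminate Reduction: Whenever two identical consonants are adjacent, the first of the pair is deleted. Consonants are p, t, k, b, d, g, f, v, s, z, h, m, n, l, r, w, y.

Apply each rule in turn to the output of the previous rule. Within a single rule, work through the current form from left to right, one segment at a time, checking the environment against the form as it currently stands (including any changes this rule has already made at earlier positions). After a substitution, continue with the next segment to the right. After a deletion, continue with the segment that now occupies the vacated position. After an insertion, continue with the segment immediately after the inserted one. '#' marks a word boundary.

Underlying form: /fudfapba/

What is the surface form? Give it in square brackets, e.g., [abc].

[fudvapa]

1 Progressive Voicing Assimilation: [fudfapba] → [fudvappa]
2 Intervocalic Voicing: no change — [fudvappa]
3 Geminate Reduction: [fudvappa] → [fudvapa]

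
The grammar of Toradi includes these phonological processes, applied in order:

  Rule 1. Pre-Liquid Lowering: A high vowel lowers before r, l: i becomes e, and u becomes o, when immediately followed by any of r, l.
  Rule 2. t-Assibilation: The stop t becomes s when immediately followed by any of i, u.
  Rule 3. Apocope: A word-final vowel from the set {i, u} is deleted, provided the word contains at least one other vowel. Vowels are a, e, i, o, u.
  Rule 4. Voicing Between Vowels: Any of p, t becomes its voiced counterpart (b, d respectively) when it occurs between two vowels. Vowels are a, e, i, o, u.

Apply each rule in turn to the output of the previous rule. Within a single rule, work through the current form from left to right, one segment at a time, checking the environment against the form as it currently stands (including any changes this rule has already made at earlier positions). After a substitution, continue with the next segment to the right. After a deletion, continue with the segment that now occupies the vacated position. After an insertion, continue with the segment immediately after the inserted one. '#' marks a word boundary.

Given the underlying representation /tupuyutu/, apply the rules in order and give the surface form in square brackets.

Rule 1 Pre-Liquid Lowering: no change — [tupuyutu]
Rule 2 t-Assibilation: [tupuyutu] → [supuyusu]
Rule 3 Apocope: [supuyusu] → [supuyus]
Rule 4 Voicing Between Vowels: [supuyus] → [subuyus]

[subuyus]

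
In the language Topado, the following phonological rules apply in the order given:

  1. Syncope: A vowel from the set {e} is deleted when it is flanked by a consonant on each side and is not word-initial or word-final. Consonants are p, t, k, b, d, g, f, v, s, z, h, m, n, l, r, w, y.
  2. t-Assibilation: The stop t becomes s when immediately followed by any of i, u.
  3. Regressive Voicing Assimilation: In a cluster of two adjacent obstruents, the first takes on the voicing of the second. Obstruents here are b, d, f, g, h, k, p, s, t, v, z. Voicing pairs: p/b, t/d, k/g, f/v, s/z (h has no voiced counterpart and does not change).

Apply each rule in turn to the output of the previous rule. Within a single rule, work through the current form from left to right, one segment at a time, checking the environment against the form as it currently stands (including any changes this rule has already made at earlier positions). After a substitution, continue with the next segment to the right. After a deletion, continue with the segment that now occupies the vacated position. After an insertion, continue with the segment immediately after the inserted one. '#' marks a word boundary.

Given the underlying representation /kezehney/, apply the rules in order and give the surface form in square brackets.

[gshny]

1 Syncope: [kezehney] → [kzhny]
2 t-Assibilation: no change — [kzhny]
3 Regressive Voicing Assimilation: [kzhny] → [gshny]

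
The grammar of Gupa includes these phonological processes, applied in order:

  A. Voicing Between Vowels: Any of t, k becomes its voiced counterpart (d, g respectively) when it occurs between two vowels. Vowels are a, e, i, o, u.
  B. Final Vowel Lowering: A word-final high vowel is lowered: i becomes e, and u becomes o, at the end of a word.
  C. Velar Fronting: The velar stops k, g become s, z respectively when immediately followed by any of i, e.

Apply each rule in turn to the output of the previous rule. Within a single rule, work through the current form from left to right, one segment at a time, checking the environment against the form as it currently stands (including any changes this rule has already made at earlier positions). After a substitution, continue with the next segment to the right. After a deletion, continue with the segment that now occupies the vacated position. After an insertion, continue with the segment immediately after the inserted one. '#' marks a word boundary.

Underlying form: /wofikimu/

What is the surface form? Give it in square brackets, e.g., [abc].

[wofizimo]

A Voicing Between Vowels: [wofikimu] → [wofigimu]
B Final Vowel Lowering: [wofigimu] → [wofigimo]
C Velar Fronting: [wofigimo] → [wofizimo]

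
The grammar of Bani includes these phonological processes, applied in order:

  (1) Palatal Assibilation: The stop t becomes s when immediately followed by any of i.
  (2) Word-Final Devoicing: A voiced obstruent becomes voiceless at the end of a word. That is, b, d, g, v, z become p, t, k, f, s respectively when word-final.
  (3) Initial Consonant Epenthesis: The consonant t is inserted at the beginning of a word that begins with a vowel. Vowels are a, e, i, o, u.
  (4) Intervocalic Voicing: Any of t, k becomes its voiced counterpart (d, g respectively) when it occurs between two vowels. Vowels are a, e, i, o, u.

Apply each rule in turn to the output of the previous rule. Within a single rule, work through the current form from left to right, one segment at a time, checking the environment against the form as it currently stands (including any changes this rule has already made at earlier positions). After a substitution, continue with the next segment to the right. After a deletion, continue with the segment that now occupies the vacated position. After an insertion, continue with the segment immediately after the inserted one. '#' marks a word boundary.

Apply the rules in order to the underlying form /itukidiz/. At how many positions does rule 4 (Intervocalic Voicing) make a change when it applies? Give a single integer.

(1) Palatal Assibilation: no change — [itukidiz]
(2) Word-Final Devoicing: [itukidiz] → [itukidis]
(3) Initial Consonant Epenthesis: [itukidis] → [titukidis]
(4) Intervocalic Voicing: [titukidis] → [tidugidis]
Rule 4 changed 2 position(s).

2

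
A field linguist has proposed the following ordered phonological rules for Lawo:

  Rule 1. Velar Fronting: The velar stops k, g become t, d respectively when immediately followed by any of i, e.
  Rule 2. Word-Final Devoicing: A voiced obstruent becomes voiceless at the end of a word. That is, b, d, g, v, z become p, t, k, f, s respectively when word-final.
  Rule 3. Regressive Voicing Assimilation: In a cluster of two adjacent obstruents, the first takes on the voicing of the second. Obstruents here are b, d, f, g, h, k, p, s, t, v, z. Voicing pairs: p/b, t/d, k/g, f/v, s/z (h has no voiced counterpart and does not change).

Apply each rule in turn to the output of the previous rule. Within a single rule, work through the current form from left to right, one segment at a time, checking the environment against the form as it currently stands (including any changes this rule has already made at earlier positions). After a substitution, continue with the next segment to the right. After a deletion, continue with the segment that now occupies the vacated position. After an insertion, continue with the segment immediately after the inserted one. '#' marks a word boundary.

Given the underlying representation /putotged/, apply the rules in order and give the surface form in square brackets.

[putoddet]

Rule 1 Velar Fronting: [putotged] → [putotded]
Rule 2 Word-Final Devoicing: [putotded] → [putotdet]
Rule 3 Regressive Voicing Assimilation: [putotdet] → [putoddet]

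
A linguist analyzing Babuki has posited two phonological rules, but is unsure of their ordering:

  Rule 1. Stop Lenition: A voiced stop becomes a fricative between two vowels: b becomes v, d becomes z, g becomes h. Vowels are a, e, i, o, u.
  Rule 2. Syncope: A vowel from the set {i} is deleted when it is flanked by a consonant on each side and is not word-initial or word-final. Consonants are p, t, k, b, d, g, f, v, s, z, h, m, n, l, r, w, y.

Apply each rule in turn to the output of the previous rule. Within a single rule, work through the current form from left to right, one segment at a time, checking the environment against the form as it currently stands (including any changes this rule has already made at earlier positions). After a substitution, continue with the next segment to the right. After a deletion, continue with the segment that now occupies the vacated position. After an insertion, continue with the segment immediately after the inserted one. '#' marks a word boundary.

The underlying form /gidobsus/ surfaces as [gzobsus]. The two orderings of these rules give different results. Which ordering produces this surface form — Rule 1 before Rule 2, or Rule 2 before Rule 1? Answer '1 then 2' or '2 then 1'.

Order 1 then 2:
  1 Stop Lenition: [gidobsus] → [gizobsus]
  2 Syncope: [gizobsus] → [gzobsus]
  result: [gzobsus]
Order 2 then 1:
  2 Syncope: [gidobsus] → [gdobsus]
  1 Stop Lenition: no change — [gdobsus]
  result: [gdobsus]

1 then 2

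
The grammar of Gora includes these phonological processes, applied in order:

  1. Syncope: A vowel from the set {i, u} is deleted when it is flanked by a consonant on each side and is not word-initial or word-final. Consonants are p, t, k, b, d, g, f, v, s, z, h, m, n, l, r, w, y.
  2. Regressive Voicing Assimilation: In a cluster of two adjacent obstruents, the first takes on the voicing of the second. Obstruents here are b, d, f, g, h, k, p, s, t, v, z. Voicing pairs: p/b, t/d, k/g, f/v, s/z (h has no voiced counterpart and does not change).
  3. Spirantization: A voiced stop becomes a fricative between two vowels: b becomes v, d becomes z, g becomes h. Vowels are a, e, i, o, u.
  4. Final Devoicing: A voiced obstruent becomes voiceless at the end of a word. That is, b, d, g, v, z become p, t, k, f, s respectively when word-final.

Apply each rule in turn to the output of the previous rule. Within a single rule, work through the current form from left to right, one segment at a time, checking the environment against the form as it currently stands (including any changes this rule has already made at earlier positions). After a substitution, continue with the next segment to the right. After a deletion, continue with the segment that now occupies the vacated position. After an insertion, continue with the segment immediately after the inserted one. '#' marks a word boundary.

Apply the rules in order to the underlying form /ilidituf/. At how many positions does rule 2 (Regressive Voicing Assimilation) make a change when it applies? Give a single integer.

1 Syncope: [ilidituf] → [ildtf]
2 Regressive Voicing Assimilation: [ildtf] → [ilttf]
3 Spirantization: no change — [ilttf]
4 Final Devoicing: no change — [ilttf]
Rule 2 changed 1 position(s).

1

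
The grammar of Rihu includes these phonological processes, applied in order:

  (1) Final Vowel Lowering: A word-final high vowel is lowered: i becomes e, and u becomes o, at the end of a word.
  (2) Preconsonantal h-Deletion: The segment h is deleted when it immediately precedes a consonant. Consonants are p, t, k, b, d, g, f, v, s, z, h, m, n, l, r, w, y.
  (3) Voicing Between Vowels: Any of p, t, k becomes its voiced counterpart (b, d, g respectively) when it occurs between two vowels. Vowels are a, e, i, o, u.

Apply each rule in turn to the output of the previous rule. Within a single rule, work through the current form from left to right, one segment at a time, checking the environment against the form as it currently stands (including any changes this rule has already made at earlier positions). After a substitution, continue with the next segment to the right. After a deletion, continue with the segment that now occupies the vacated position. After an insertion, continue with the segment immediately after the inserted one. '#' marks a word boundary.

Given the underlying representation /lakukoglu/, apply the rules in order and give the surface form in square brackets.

(1) Final Vowel Lowering: [lakukoglu] → [lakukoglo]
(2) Preconsonantal h-Deletion: no change — [lakukoglo]
(3) Voicing Between Vowels: [lakukoglo] → [lagugoglo]

[lagugoglo]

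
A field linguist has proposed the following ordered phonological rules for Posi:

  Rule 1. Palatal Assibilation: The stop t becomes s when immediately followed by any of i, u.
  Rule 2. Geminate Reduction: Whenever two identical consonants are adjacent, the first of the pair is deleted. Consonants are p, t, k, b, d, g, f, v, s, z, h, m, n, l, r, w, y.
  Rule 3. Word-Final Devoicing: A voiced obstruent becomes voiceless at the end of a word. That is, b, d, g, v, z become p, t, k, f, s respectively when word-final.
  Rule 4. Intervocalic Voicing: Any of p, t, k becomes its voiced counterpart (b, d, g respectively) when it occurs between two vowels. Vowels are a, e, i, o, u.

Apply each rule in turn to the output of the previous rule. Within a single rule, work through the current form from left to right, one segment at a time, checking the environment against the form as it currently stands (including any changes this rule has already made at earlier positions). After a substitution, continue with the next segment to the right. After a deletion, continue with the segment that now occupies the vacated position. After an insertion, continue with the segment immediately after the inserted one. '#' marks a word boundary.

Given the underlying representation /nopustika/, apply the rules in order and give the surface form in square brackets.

Rule 1 Palatal Assibilation: [nopustika] → [nopussika]
Rule 2 Geminate Reduction: [nopussika] → [nopusika]
Rule 3 Word-Final Devoicing: no change — [nopusika]
Rule 4 Intervocalic Voicing: [nopusika] → [nobusiga]

[nobusiga]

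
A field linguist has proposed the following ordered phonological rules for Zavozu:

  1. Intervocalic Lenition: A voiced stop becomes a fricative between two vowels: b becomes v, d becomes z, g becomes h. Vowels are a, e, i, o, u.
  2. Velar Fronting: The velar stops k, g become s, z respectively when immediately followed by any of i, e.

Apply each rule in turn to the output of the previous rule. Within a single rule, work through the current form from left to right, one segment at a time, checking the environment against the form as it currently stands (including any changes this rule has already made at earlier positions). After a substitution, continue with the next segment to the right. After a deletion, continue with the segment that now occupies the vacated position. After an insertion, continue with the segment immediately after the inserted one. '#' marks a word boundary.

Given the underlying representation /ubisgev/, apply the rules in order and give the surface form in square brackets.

[uviszev]

1 Intervocalic Lenition: [ubisgev] → [uvisgev]
2 Velar Fronting: [uvisgev] → [uviszev]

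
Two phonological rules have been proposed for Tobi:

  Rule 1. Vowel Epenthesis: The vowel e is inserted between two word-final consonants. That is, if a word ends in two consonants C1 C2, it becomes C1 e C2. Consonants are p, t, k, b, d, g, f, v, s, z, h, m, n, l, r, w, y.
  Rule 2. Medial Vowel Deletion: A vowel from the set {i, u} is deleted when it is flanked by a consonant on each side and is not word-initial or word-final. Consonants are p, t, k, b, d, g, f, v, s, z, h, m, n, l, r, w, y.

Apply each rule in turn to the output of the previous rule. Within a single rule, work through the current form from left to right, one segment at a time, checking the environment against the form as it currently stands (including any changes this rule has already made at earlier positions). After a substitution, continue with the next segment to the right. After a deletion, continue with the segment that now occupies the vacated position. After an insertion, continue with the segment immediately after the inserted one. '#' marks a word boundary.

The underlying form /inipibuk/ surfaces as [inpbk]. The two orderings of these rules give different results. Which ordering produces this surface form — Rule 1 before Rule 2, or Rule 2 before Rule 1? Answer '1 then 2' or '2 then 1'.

Order 1 then 2:
  1 Vowel Epenthesis: no change — [inipibuk]
  2 Medial Vowel Deletion: [inipibuk] → [inpbk]
  result: [inpbk]
Order 2 then 1:
  2 Medial Vowel Deletion: [inipibuk] → [inpbk]
  1 Vowel Epenthesis: [inpbk] → [inpbek]
  result: [inpbek]

1 then 2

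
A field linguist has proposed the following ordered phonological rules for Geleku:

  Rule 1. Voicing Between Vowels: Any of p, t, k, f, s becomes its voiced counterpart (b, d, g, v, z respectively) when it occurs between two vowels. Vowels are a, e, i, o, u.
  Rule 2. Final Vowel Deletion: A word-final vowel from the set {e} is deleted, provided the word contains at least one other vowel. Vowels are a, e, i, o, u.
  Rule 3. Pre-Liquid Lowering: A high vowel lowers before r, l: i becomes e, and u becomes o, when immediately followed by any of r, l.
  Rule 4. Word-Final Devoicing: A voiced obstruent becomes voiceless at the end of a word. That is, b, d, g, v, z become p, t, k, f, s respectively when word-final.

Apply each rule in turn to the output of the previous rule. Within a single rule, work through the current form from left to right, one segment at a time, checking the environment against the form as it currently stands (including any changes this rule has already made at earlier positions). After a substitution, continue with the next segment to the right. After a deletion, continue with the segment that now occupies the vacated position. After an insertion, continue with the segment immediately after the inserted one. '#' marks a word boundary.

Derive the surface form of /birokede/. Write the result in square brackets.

[beroget]

Rule 1 Voicing Between Vowels: [birokede] → [birogede]
Rule 2 Final Vowel Deletion: [birogede] → [biroged]
Rule 3 Pre-Liquid Lowering: [biroged] → [beroged]
Rule 4 Word-Final Devoicing: [beroged] → [beroget]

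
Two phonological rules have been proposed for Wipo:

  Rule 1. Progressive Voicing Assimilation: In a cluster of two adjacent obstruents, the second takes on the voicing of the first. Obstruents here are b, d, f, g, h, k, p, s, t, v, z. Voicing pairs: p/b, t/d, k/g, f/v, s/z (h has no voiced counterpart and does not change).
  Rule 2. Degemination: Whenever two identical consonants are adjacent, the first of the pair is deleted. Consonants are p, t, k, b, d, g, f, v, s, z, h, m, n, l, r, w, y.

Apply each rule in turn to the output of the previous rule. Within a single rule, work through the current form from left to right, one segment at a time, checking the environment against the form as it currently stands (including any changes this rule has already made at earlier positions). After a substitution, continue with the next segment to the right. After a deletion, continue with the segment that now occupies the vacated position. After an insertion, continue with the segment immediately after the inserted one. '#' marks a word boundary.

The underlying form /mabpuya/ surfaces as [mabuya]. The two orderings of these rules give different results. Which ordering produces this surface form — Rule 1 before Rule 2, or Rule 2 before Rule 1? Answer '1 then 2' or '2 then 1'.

Order 1 then 2:
  1 Progressive Voicing Assimilation: [mabpuya] → [mabbuya]
  2 Degemination: [mabbuya] → [mabuya]
  result: [mabuya]
Order 2 then 1:
  2 Degemination: no change — [mabpuya]
  1 Progressive Voicing Assimilation: [mabpuya] → [mabbuya]
  result: [mabbuya]

1 then 2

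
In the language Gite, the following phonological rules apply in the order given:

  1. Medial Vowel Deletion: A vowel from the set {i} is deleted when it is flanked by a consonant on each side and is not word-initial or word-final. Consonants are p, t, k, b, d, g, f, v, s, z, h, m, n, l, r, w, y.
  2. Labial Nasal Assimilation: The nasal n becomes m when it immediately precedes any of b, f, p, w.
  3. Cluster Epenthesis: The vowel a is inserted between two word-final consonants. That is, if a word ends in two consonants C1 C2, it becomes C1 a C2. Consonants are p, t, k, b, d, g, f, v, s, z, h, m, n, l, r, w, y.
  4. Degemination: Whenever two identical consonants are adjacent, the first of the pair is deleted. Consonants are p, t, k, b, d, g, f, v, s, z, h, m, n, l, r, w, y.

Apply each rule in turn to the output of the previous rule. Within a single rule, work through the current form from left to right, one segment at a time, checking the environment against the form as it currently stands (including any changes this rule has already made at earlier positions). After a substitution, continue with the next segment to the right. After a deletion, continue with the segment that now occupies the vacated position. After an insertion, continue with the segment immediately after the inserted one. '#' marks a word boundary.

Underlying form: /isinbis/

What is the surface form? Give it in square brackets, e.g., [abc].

[ismbas]

1 Medial Vowel Deletion: [isinbis] → [isnbs]
2 Labial Nasal Assimilation: [isnbs] → [ismbs]
3 Cluster Epenthesis: [ismbs] → [ismbas]
4 Degemination: no change — [ismbas]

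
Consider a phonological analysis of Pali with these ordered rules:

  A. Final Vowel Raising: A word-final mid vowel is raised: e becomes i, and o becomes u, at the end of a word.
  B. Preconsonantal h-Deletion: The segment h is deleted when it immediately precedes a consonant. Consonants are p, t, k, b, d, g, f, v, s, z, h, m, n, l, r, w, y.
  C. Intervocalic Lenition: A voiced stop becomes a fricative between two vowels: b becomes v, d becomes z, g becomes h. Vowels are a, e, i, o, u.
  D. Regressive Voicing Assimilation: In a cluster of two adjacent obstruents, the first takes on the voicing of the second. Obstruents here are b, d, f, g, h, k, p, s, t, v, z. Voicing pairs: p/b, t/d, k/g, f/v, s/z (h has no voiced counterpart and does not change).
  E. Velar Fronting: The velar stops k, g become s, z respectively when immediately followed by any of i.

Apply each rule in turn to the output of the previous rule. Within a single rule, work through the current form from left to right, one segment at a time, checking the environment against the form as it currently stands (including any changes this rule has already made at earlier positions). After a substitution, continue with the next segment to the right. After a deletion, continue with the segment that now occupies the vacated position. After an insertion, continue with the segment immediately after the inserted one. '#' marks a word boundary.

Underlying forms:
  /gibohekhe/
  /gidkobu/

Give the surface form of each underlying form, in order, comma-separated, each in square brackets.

[zivohekhi], [zitkovu]

/gibohekhe/:
  A Final Vowel Raising: [gibohekhe] → [gibohekhi]
  B Preconsonantal h-Deletion: no change — [gibohekhi]
  C Intervocalic Lenition: [gibohekhi] → [givohekhi]
  D Regressive Voicing Assimilation: no change — [givohekhi]
  E Velar Fronting: [givohekhi] → [zivohekhi]
/gidkobu/:
  A Final Vowel Raising: no change — [gidkobu]
  B Preconsonantal h-Deletion: no change — [gidkobu]
  C Intervocalic Lenition: [gidkobu] → [gidkovu]
  D Regressive Voicing Assimilation: [gidkovu] → [gitkovu]
  E Velar Fronting: [gitkovu] → [zitkovu]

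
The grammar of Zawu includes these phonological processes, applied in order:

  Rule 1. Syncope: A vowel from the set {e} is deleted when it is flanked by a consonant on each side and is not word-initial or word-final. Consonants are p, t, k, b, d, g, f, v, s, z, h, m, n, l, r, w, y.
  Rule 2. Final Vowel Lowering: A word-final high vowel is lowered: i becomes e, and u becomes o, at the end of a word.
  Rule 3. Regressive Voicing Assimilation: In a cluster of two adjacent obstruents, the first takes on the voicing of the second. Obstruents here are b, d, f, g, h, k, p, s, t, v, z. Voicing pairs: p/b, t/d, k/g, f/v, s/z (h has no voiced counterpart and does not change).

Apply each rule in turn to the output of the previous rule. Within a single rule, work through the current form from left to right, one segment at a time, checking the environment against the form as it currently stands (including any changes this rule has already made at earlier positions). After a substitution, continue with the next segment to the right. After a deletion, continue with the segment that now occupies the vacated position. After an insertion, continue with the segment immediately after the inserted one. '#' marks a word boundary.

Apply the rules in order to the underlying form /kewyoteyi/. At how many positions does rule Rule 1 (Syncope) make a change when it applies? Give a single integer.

Rule 1 Syncope: [kewyoteyi] → [kwyotyi]
Rule 2 Final Vowel Lowering: [kwyotyi] → [kwyotye]
Rule 3 Regressive Voicing Assimilation: no change — [kwyotye]
Rule Rule 1 changed 2 position(s).

2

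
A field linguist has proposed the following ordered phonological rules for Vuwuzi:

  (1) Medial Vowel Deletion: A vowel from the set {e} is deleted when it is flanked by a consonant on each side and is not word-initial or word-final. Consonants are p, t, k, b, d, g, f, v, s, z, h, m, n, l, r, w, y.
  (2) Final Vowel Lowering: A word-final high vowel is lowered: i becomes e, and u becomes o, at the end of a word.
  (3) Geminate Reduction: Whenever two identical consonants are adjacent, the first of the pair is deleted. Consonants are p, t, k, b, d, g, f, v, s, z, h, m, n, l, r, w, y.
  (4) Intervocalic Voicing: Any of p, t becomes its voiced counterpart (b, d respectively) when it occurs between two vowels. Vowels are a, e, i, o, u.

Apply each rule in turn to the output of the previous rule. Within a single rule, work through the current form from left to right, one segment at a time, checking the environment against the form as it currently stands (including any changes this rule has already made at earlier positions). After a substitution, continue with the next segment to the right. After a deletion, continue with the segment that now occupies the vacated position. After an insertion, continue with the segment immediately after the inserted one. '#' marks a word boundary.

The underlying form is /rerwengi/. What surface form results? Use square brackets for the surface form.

[rwnge]

(1) Medial Vowel Deletion: [rerwengi] → [rrwngi]
(2) Final Vowel Lowering: [rrwngi] → [rrwnge]
(3) Geminate Reduction: [rrwnge] → [rwnge]
(4) Intervocalic Voicing: no change — [rwnge]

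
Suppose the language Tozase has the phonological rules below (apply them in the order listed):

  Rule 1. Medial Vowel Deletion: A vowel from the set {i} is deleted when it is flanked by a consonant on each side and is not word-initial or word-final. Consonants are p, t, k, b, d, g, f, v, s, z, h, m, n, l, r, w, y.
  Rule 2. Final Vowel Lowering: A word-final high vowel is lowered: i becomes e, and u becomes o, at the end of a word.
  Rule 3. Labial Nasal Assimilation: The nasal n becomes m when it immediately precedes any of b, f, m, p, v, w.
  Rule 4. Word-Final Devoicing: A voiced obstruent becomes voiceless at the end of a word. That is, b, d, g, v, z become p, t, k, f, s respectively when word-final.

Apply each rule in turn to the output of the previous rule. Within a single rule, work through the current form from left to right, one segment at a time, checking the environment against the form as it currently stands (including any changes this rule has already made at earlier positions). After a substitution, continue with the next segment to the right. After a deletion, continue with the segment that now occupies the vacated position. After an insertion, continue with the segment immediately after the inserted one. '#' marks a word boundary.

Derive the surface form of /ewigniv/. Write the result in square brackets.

[ewgmf]

Rule 1 Medial Vowel Deletion: [ewigniv] → [ewgnv]
Rule 2 Final Vowel Lowering: no change — [ewgnv]
Rule 3 Labial Nasal Assimilation: [ewgnv] → [ewgmv]
Rule 4 Word-Final Devoicing: [ewgmv] → [ewgmf]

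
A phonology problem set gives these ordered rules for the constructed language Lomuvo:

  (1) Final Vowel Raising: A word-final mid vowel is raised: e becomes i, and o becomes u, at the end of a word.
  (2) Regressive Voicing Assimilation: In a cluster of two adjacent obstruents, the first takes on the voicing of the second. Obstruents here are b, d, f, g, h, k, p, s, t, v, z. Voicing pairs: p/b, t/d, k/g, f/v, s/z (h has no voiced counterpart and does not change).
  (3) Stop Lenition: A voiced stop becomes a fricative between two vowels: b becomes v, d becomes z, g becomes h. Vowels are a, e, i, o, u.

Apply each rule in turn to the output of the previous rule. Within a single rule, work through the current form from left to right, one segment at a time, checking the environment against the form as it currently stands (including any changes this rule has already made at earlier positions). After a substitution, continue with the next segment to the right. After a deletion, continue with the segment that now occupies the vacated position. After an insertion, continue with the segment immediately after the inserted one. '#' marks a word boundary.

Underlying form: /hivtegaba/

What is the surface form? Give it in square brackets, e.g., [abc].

(1) Final Vowel Raising: no change — [hivtegaba]
(2) Regressive Voicing Assimilation: [hivtegaba] → [hiftegaba]
(3) Stop Lenition: [hiftegaba] → [hiftehava]

[hiftehava]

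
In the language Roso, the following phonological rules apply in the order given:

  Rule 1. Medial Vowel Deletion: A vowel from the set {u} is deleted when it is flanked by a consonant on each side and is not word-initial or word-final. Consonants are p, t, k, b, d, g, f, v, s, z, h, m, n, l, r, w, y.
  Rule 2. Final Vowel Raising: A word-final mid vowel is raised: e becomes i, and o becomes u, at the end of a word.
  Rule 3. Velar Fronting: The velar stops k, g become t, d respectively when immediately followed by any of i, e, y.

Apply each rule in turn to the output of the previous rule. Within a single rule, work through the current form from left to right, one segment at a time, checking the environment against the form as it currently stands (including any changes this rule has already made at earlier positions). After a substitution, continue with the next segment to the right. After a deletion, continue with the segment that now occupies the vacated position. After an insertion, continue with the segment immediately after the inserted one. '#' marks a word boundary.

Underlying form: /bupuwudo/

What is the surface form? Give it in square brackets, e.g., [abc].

Rule 1 Medial Vowel Deletion: [bupuwudo] → [bpwdo]
Rule 2 Final Vowel Raising: [bpwdo] → [bpwdu]
Rule 3 Velar Fronting: no change — [bpwdu]

[bpwdu]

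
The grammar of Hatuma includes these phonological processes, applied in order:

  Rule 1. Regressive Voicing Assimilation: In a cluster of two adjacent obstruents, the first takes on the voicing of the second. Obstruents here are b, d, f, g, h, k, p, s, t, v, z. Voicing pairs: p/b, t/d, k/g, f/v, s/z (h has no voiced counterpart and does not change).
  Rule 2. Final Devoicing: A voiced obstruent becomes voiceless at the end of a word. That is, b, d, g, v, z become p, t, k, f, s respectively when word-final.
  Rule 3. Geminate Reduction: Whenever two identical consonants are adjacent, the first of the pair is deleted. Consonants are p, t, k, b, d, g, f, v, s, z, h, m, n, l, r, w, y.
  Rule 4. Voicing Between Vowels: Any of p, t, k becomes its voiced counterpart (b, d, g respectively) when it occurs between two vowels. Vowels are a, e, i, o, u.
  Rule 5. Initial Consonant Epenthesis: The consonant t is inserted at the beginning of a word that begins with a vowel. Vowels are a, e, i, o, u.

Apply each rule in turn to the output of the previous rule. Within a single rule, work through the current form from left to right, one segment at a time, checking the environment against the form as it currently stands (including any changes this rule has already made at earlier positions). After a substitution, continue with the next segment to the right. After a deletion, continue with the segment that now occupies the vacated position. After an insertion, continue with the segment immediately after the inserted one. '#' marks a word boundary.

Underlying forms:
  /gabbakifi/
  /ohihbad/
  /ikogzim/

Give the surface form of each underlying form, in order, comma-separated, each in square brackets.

[gabagifi], [tohihbat], [tigogzim]

/gabbakifi/:
  Rule 1 Regressive Voicing Assimilation: no change — [gabbakifi]
  Rule 2 Final Devoicing: no change — [gabbakifi]
  Rule 3 Geminate Reduction: [gabbakifi] → [gabakifi]
  Rule 4 Voicing Between Vowels: [gabakifi] → [gabagifi]
  Rule 5 Initial Consonant Epenthesis: no change — [gabagifi]
/ohihbad/:
  Rule 1 Regressive Voicing Assimilation: no change — [ohihbad]
  Rule 2 Final Devoicing: [ohihbad] → [ohihbat]
  Rule 3 Geminate Reduction: no change — [ohihbat]
  Rule 4 Voicing Between Vowels: no change — [ohihbat]
  Rule 5 Initial Consonant Epenthesis: [ohihbat] → [tohihbat]
/ikogzim/:
  Rule 1 Regressive Voicing Assimilation: no change — [ikogzim]
  Rule 2 Final Devoicing: no change — [ikogzim]
  Rule 3 Geminate Reduction: no change — [ikogzim]
  Rule 4 Voicing Between Vowels: [ikogzim] → [igogzim]
  Rule 5 Initial Consonant Epenthesis: [igogzim] → [tigogzim]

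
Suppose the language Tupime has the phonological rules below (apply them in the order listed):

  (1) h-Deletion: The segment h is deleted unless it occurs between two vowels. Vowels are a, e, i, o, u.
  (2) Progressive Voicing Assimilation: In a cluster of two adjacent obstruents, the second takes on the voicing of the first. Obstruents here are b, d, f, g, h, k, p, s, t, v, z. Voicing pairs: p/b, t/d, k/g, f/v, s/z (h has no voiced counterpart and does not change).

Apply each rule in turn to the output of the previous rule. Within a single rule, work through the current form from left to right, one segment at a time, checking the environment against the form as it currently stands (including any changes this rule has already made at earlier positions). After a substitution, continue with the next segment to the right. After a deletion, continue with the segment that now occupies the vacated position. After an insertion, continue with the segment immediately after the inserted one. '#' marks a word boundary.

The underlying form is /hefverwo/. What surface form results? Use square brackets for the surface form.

[efferwo]

(1) h-Deletion: [hefverwo] → [efverwo]
(2) Progressive Voicing Assimilation: [efverwo] → [efferwo]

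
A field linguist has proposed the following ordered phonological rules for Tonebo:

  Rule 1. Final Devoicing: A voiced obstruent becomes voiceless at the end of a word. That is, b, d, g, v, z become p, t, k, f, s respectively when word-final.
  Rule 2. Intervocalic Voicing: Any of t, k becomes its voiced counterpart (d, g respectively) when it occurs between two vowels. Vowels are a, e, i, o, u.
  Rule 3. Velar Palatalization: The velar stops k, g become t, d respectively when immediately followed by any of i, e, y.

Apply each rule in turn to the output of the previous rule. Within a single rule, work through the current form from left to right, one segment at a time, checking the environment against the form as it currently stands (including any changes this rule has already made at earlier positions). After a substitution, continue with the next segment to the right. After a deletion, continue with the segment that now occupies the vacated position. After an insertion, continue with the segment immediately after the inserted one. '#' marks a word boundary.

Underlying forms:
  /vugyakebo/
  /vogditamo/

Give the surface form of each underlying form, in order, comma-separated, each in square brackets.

/vugyakebo/:
  Rule 1 Final Devoicing: no change — [vugyakebo]
  Rule 2 Intervocalic Voicing: [vugyakebo] → [vugyagebo]
  Rule 3 Velar Palatalization: [vugyagebo] → [vudyadebo]
/vogditamo/:
  Rule 1 Final Devoicing: no change — [vogditamo]
  Rule 2 Intervocalic Voicing: [vogditamo] → [vogdidamo]
  Rule 3 Velar Palatalization: no change — [vogdidamo]

[vudyadebo], [vogdidamo]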